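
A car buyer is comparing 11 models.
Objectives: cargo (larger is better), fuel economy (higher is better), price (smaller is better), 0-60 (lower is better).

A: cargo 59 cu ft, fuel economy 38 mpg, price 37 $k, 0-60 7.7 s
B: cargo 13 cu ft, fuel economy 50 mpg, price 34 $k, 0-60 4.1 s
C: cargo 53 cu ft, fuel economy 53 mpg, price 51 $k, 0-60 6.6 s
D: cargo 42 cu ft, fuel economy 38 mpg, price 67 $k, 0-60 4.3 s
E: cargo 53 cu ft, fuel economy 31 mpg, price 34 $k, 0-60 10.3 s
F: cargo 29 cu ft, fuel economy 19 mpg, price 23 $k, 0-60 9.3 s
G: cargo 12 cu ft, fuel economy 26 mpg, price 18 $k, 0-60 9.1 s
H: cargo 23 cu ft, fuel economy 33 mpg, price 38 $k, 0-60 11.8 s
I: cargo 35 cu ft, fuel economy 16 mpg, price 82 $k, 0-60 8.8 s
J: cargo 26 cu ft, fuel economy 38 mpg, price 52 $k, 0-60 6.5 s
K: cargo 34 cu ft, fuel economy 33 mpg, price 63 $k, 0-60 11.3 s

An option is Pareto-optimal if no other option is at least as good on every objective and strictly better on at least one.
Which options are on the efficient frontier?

A, B, C, D, E, F, G, J

A: not dominated (best cargo).
B: not dominated (best 0-60).
C: not dominated (best fuel economy).
D: not dominated.
E: not dominated.
F: not dominated.
G: not dominated (best price).
H: dominated by A (cargo 59≥23, fuel economy 38≥33, price 37≤38, 0-60 7.7≤11.8).
I: dominated by A (cargo 59≥35, fuel economy 38≥16, price 37≤82, 0-60 7.7≤8.8).
J: not dominated.
K: dominated by A (cargo 59≥34, fuel economy 38≥33, price 37≤63, 0-60 7.7≤11.3).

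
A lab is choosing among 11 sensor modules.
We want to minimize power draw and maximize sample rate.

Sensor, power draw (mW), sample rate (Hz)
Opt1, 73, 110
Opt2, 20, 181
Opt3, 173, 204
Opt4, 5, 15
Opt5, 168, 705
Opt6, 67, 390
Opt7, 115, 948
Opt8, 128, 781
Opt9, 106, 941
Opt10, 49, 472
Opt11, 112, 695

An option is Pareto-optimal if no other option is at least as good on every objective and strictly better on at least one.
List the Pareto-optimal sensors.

Opt1: dominated by Opt2 (power draw 20≤73, sample rate 181≥110).
Opt2: not dominated.
Opt3: dominated by Opt5 (power draw 168≤173, sample rate 705≥204).
Opt4: not dominated (best power draw).
Opt5: dominated by Opt7 (power draw 115≤168, sample rate 948≥705).
Opt6: dominated by Opt10 (power draw 49≤67, sample rate 472≥390).
Opt7: not dominated (best sample rate).
Opt8: dominated by Opt7 (power draw 115≤128, sample rate 948≥781).
Opt9: not dominated.
Opt10: not dominated.
Opt11: dominated by Opt9 (power draw 106≤112, sample rate 941≥695).

Opt2, Opt4, Opt7, Opt9, Opt10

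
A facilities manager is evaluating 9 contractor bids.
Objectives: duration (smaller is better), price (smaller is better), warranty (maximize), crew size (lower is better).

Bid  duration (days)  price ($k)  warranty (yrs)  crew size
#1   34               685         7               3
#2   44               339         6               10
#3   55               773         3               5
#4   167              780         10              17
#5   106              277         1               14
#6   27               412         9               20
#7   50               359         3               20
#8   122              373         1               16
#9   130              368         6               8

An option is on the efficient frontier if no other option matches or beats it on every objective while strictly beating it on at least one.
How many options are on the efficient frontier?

#1: not dominated (best crew size).
#2: not dominated.
#3: dominated by #1 (duration 34≤55, price 685≤773, warranty 7≥3, crew size 3≤5).
#4: not dominated (best warranty).
#5: not dominated (best price).
#6: not dominated (best duration).
#7: dominated by #2 (duration 44≤50, price 339≤359, warranty 6≥3, crew size 10≤20).
#8: dominated by #2 (duration 44≤122, price 339≤373, warranty 6≥1, crew size 10≤16).
#9: not dominated.
Pareto-optimal: #1, #2, #4, #5, #6, #9 → 6.

6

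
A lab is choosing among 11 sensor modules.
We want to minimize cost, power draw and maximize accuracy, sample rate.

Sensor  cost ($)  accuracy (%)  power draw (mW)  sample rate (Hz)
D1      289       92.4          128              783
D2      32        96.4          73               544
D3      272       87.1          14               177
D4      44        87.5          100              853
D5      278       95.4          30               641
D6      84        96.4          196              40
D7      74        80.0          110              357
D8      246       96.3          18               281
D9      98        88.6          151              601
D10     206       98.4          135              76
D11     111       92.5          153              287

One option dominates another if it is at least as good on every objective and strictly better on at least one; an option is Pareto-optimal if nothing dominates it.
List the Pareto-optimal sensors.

D1: not dominated.
D2: not dominated (best cost).
D3: not dominated (best power draw).
D4: not dominated (best sample rate).
D5: not dominated.
D6: dominated by D2 (cost 32≤84, accuracy 96.4≥96.4, power draw 73≤196, sample rate 544≥40).
D7: dominated by D2 (cost 32≤74, accuracy 96.4≥80.0, power draw 73≤110, sample rate 544≥357).
D8: not dominated.
D9: not dominated.
D10: not dominated (best accuracy).
D11: dominated by D2 (cost 32≤111, accuracy 96.4≥92.5, power draw 73≤153, sample rate 544≥287).

D1, D2, D3, D4, D5, D8, D9, D10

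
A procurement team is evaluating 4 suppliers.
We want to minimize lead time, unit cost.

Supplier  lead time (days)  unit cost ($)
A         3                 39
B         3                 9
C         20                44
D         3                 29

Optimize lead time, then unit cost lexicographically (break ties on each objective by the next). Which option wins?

First minimize lead time: best is 3, kept {A, B, D}.
Then minimize unit cost: best is 9, kept {B}.

B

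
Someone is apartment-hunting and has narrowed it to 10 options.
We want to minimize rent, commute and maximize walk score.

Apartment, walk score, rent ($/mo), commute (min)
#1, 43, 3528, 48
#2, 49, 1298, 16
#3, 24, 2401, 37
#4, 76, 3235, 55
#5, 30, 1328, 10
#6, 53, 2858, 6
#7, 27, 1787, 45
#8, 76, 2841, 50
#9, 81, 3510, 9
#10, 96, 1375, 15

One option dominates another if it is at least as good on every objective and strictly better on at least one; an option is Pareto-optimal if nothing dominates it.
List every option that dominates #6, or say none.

#1: worse on walk score (43 vs 53).
#2: worse on walk score (49 vs 53).
#3: worse on walk score (24 vs 53).
#4: worse on rent (3235 vs 2858).
#5: worse on walk score (30 vs 53).
#7: worse on walk score (27 vs 53).
#8: worse on commute (50 vs 6).
#9: worse on rent (3510 vs 2858).
#10: worse on commute (15 vs 6).
No option dominates #6.

none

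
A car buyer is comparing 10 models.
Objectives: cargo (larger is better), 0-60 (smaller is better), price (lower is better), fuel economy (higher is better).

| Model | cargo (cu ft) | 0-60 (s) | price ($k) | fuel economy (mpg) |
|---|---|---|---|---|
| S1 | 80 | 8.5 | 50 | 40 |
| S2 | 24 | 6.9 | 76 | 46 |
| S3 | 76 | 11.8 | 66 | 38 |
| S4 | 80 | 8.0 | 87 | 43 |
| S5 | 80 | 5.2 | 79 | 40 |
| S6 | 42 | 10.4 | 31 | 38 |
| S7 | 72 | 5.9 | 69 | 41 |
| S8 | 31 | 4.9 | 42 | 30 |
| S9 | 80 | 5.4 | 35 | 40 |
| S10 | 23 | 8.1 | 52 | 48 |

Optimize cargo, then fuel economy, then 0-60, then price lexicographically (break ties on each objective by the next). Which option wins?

First maximize cargo: best is 80, kept {S1, S4, S5, S9}.
Then maximize fuel economy: best is 43, kept {S4}.

S4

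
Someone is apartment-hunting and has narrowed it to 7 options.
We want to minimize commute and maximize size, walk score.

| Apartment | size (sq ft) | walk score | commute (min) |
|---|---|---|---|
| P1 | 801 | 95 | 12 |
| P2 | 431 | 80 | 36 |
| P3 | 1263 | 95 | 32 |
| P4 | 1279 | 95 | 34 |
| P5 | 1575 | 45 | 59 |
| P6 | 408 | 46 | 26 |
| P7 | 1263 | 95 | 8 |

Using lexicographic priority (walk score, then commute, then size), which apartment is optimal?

P7

First maximize walk score: best is 95, kept {P1, P3, P4, P7}.
Then minimize commute: best is 8, kept {P7}.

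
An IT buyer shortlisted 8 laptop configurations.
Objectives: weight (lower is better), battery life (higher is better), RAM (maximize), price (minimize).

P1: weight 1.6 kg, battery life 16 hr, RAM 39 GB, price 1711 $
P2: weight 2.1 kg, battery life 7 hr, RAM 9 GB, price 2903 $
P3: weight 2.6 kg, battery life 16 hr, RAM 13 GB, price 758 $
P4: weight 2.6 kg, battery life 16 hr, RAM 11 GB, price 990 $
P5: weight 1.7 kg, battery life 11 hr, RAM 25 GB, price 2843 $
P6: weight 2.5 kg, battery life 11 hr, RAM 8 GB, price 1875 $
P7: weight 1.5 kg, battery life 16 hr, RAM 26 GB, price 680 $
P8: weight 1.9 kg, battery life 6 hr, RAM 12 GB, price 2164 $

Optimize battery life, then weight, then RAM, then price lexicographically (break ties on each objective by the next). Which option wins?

First maximize battery life: best is 16, kept {P1, P3, P4, P7}.
Then minimize weight: best is 1.5, kept {P7}.

P7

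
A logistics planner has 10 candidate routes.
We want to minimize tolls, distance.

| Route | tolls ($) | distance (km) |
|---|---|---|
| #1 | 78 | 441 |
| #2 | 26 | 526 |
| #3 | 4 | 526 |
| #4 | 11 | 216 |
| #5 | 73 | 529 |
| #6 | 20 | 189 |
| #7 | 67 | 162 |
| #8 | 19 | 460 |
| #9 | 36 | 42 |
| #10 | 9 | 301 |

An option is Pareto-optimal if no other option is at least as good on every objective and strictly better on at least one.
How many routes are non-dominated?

#1: dominated by #4 (tolls 11≤78, distance 216≤441).
#2: dominated by #3 (tolls 4≤26, distance 526≤526).
#3: not dominated (best tolls).
#4: not dominated.
#5: dominated by #2 (tolls 26≤73, distance 526≤529).
#6: not dominated.
#7: dominated by #9 (tolls 36≤67, distance 42≤162).
#8: dominated by #4 (tolls 11≤19, distance 216≤460).
#9: not dominated (best distance).
#10: not dominated.
Pareto-optimal: #3, #4, #6, #9, #10 → 5.

5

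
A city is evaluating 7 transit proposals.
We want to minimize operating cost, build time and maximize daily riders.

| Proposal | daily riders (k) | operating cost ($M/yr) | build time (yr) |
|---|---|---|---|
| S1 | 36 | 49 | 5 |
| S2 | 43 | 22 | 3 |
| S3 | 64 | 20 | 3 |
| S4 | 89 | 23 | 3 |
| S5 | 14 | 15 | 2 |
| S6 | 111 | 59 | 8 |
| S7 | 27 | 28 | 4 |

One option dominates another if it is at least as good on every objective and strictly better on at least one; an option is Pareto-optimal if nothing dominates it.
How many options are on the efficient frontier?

4

S1: dominated by S2 (daily riders 43≥36, operating cost 22≤49, build time 3≤5).
S2: dominated by S3 (daily riders 64≥43, operating cost 20≤22, build time 3≤3).
S3: not dominated.
S4: not dominated.
S5: not dominated (best operating cost).
S6: not dominated (best daily riders).
S7: dominated by S2 (daily riders 43≥27, operating cost 22≤28, build time 3≤4).
Pareto-optimal: S3, S4, S5, S6 → 4.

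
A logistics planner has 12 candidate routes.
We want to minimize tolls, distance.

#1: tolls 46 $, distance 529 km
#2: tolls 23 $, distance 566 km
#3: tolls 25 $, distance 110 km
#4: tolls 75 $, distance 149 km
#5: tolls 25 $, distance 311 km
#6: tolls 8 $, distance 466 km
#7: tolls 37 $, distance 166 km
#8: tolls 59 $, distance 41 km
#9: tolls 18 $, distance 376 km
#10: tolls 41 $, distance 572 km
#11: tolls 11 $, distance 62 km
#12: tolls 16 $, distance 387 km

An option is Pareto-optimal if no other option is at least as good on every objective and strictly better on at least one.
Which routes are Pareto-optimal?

#1: dominated by #3 (tolls 25≤46, distance 110≤529).
#2: dominated by #6 (tolls 8≤23, distance 466≤566).
#3: dominated by #11 (tolls 11≤25, distance 62≤110).
#4: dominated by #3 (tolls 25≤75, distance 110≤149).
#5: dominated by #3 (tolls 25≤25, distance 110≤311).
#6: not dominated (best tolls).
#7: dominated by #3 (tolls 25≤37, distance 110≤166).
#8: not dominated (best distance).
#9: dominated by #11 (tolls 11≤18, distance 62≤376).
#10: dominated by #2 (tolls 23≤41, distance 566≤572).
#11: not dominated.
#12: dominated by #11 (tolls 11≤16, distance 62≤387).

#6, #8, #11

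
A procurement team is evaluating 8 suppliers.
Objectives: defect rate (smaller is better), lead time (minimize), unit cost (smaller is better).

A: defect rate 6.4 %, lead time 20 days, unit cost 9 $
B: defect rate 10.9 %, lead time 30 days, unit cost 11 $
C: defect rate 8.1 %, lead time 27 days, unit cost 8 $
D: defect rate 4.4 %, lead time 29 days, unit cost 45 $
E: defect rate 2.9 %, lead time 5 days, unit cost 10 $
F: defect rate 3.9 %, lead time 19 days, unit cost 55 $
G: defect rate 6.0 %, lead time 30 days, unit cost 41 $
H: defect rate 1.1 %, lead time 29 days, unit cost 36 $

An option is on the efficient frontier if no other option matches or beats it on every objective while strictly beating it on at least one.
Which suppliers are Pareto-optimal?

A, C, E, H

A: not dominated.
B: dominated by A (defect rate 6.4≤10.9, lead time 20≤30, unit cost 9≤11).
C: not dominated (best unit cost).
D: dominated by E (defect rate 2.9≤4.4, lead time 5≤29, unit cost 10≤45).
E: not dominated (best lead time).
F: dominated by E (defect rate 2.9≤3.9, lead time 5≤19, unit cost 10≤55).
G: dominated by E (defect rate 2.9≤6.0, lead time 5≤30, unit cost 10≤41).
H: not dominated (best defect rate).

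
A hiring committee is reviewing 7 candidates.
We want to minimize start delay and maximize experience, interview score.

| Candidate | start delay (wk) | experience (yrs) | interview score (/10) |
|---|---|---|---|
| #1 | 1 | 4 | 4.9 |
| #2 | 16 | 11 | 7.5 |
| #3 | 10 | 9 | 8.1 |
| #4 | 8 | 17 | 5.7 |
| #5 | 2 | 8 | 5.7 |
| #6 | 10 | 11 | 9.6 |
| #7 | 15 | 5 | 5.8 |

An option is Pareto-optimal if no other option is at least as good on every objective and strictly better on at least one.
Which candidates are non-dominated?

#1, #4, #5, #6

#1: not dominated (best start delay).
#2: dominated by #6 (start delay 10≤16, experience 11≥11, interview score 9.6≥7.5).
#3: dominated by #6 (start delay 10≤10, experience 11≥9, interview score 9.6≥8.1).
#4: not dominated (best experience).
#5: not dominated.
#6: not dominated (best interview score).
#7: dominated by #3 (start delay 10≤15, experience 9≥5, interview score 8.1≥5.8).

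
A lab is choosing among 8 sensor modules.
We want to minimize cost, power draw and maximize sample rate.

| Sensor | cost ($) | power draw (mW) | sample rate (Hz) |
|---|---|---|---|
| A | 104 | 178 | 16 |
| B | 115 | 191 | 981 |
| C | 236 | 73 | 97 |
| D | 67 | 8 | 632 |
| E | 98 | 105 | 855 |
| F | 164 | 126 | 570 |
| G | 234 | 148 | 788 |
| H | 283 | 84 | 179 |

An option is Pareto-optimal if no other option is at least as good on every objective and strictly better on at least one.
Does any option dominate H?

D vs H: cost 67≤283, power draw 8≤84, sample rate 632≥179 — D is at least as good on every objective and strictly better on at least one, so D dominates H.

Yes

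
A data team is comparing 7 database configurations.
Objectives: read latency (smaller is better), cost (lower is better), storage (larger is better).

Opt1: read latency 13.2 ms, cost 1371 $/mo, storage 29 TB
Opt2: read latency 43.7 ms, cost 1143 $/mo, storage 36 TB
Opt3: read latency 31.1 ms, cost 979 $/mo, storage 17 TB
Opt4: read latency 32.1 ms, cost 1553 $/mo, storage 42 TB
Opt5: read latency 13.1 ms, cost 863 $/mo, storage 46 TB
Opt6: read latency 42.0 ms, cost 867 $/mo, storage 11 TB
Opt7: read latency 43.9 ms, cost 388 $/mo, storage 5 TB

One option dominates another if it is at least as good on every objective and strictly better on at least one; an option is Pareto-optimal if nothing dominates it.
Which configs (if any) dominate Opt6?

Opt5

Opt5: read latency 13.1≤42.0, cost 863≤867, storage 46≥11 — dominates Opt6.
Others (Opt1, Opt2, Opt3, Opt4, Opt7) are each worse than Opt6 on at least one objective.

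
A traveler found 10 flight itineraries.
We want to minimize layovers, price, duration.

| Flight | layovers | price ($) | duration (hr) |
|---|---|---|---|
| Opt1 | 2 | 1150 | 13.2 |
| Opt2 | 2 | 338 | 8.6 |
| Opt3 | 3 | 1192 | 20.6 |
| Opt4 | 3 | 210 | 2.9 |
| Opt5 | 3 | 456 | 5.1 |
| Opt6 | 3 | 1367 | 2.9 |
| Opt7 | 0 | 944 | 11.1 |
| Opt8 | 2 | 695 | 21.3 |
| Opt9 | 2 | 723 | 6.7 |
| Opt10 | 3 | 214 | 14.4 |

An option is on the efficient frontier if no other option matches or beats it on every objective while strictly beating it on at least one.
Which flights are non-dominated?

Opt2, Opt4, Opt7, Opt9

Opt1: dominated by Opt2 (layovers 2≤2, price 338≤1150, duration 8.6≤13.2).
Opt2: not dominated.
Opt3: dominated by Opt1 (layovers 2≤3, price 1150≤1192, duration 13.2≤20.6).
Opt4: not dominated (best price).
Opt5: dominated by Opt4 (layovers 3≤3, price 210≤456, duration 2.9≤5.1).
Opt6: dominated by Opt4 (layovers 3≤3, price 210≤1367, duration 2.9≤2.9).
Opt7: not dominated (best layovers).
Opt8: dominated by Opt2 (layovers 2≤2, price 338≤695, duration 8.6≤21.3).
Opt9: not dominated.
Opt10: dominated by Opt4 (layovers 3≤3, price 210≤214, duration 2.9≤14.4).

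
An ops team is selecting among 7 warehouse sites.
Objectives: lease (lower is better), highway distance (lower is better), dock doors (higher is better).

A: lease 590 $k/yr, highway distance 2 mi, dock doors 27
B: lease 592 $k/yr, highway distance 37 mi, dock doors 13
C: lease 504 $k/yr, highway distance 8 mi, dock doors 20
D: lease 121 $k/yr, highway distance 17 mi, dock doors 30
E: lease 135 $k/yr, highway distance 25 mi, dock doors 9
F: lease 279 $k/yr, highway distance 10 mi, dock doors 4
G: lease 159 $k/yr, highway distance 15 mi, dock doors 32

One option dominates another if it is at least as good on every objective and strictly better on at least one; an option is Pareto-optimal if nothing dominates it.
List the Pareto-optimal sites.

A: not dominated (best highway distance).
B: dominated by A (lease 590≤592, highway distance 2≤37, dock doors 27≥13).
C: not dominated.
D: not dominated (best lease).
E: dominated by D (lease 121≤135, highway distance 17≤25, dock doors 30≥9).
F: not dominated.
G: not dominated (best dock doors).

A, C, D, F, G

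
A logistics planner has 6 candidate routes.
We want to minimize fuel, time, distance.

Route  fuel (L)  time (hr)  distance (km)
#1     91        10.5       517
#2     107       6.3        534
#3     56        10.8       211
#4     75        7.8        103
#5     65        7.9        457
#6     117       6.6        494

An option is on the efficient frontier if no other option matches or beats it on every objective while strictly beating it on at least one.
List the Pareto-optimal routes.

#2, #3, #4, #5, #6

#1: dominated by #4 (fuel 75≤91, time 7.8≤10.5, distance 103≤517).
#2: not dominated (best time).
#3: not dominated (best fuel).
#4: not dominated (best distance).
#5: not dominated.
#6: not dominated.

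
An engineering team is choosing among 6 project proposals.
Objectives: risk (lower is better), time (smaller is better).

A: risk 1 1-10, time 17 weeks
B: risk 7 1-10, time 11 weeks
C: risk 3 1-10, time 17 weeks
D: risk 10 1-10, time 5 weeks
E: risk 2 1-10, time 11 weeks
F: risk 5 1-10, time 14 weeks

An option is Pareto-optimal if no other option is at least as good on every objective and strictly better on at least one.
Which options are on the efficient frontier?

A, D, E

A: not dominated (best risk).
B: dominated by E (risk 2≤7, time 11≤11).
C: dominated by A (risk 1≤3, time 17≤17).
D: not dominated (best time).
E: not dominated.
F: dominated by E (risk 2≤5, time 11≤14).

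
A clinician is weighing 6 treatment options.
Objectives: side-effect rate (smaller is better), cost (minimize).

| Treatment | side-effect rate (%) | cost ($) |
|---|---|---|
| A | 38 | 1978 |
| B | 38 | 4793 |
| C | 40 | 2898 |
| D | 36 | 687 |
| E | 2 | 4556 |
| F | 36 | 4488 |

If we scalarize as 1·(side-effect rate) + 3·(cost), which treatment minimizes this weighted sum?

A: 1·38 + 3·1978 = 5972
B: 1·38 + 3·4793 = 14417
C: 1·40 + 3·2898 = 8734
D: 1·36 + 3·687 = 2097
E: 1·2 + 3·4556 = 13670
F: 1·36 + 3·4488 = 13500
Lowest: D at 2097.

D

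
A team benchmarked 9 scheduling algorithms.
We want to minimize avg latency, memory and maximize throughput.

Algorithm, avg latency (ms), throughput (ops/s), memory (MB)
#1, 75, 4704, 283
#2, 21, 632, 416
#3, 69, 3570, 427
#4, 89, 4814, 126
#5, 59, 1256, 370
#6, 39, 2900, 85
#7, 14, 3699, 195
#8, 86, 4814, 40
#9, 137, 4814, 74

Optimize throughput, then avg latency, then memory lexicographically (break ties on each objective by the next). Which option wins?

First maximize throughput: best is 4814, kept {#4, #8, #9}.
Then minimize avg latency: best is 86, kept {#8}.

#8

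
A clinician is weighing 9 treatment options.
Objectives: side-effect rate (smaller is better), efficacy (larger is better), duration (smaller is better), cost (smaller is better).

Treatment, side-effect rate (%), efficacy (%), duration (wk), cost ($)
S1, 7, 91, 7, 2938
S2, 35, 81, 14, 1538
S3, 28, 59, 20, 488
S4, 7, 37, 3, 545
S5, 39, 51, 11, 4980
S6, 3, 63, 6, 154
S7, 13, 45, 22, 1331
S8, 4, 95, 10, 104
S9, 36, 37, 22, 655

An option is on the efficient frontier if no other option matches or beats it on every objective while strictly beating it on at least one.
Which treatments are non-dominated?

S1: not dominated.
S2: dominated by S8 (side-effect rate 4≤35, efficacy 95≥81, duration 10≤14, cost 104≤1538).
S3: dominated by S6 (side-effect rate 3≤28, efficacy 63≥59, duration 6≤20, cost 154≤488).
S4: not dominated (best duration).
S5: dominated by S1 (side-effect rate 7≤39, efficacy 91≥51, duration 7≤11, cost 2938≤4980).
S6: not dominated (best side-effect rate).
S7: dominated by S6 (side-effect rate 3≤13, efficacy 63≥45, duration 6≤22, cost 154≤1331).
S8: not dominated (best efficacy).
S9: dominated by S3 (side-effect rate 28≤36, efficacy 59≥37, duration 20≤22, cost 488≤655).

S1, S4, S6, S8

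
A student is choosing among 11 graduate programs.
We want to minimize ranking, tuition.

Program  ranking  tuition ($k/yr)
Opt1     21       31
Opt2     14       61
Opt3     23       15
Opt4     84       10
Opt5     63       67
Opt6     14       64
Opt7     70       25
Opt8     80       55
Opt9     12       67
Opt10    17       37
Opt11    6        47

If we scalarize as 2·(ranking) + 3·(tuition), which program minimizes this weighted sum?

Opt1: 2·21 + 3·31 = 135
Opt2: 2·14 + 3·61 = 211
Opt3: 2·23 + 3·15 = 91
Opt4: 2·84 + 3·10 = 198
Opt5: 2·63 + 3·67 = 327
Opt6: 2·14 + 3·64 = 220
Opt7: 2·70 + 3·25 = 215
Opt8: 2·80 + 3·55 = 325
Opt9: 2·12 + 3·67 = 225
Opt10: 2·17 + 3·37 = 145
Opt11: 2·6 + 3·47 = 153
Lowest: Opt3 at 91.

Opt3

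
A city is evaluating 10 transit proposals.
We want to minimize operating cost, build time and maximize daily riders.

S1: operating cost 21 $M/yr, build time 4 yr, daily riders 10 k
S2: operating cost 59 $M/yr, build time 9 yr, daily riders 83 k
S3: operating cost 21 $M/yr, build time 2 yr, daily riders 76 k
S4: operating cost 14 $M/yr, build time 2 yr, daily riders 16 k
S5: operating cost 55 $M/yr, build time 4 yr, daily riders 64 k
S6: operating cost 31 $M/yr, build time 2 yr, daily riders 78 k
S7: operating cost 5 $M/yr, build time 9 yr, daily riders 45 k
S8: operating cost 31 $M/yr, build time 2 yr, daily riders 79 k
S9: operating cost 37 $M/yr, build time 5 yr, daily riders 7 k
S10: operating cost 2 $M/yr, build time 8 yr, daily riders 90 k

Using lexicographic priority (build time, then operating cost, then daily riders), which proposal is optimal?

S4

First minimize build time: best is 2, kept {S3, S4, S6, S8}.
Then minimize operating cost: best is 14, kept {S4}.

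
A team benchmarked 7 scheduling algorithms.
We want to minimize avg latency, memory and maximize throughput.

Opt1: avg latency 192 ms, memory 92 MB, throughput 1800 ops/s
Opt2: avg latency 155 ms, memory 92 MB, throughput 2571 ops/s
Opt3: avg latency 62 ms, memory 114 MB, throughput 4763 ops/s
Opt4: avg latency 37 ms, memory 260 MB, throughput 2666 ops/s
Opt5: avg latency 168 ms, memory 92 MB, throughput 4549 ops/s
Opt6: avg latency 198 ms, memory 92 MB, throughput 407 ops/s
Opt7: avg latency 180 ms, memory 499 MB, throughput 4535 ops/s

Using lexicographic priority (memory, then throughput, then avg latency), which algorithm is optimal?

Opt5

First minimize memory: best is 92, kept {Opt1, Opt2, Opt5, Opt6}.
Then maximize throughput: best is 4549, kept {Opt5}.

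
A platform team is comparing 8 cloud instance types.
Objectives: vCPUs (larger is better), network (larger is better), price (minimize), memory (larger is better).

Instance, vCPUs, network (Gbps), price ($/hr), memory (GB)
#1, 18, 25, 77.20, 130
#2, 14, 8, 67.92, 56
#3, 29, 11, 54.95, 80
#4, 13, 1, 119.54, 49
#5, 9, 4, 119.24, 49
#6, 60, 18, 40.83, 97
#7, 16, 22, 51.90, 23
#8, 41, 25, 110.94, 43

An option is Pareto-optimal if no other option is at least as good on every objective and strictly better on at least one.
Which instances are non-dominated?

#1, #6, #7, #8

#1: not dominated (best memory).
#2: dominated by #3 (vCPUs 29≥14, network 11≥8, price 54.95≤67.92, memory 80≥56).
#3: dominated by #6 (vCPUs 60≥29, network 18≥11, price 40.83≤54.95, memory 97≥80).
#4: dominated by #1 (vCPUs 18≥13, network 25≥1, price 77.20≤119.54, memory 130≥49).
#5: dominated by #1 (vCPUs 18≥9, network 25≥4, price 77.20≤119.24, memory 130≥49).
#6: not dominated (best vCPUs).
#7: not dominated.
#8: not dominated.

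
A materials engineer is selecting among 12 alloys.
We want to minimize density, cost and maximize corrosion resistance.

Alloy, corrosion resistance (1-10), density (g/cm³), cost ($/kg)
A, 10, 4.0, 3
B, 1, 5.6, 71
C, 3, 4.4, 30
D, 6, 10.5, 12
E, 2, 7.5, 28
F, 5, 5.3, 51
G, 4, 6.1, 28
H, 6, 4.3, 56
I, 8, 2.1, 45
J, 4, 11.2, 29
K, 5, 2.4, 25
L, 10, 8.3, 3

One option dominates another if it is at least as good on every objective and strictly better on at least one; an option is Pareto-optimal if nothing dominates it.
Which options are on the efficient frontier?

A: not dominated.
B: dominated by A (corrosion resistance 10≥1, density 4.0≤5.6, cost 3≤71).
C: dominated by A (corrosion resistance 10≥3, density 4.0≤4.4, cost 3≤30).
D: dominated by A (corrosion resistance 10≥6, density 4.0≤10.5, cost 3≤12).
E: dominated by A (corrosion resistance 10≥2, density 4.0≤7.5, cost 3≤28).
F: dominated by A (corrosion resistance 10≥5, density 4.0≤5.3, cost 3≤51).
G: dominated by A (corrosion resistance 10≥4, density 4.0≤6.1, cost 3≤28).
H: dominated by A (corrosion resistance 10≥6, density 4.0≤4.3, cost 3≤56).
I: not dominated (best density).
J: dominated by A (corrosion resistance 10≥4, density 4.0≤11.2, cost 3≤29).
K: not dominated.
L: dominated by A (corrosion resistance 10≥10, density 4.0≤8.3, cost 3≤3).

A, I, K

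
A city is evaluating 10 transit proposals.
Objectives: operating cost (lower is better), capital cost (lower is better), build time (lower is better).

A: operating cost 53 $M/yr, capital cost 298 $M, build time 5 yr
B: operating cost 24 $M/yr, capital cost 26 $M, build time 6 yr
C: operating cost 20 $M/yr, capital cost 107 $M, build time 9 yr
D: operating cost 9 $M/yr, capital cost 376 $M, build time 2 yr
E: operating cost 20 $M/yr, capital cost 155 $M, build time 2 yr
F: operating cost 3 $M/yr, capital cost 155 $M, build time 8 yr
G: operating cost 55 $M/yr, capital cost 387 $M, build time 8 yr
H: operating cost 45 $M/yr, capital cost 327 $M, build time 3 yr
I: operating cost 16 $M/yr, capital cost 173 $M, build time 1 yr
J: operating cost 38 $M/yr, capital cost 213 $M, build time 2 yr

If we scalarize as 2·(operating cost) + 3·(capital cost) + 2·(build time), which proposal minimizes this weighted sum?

B

A: 2·53 + 3·298 + 2·5 = 1010
B: 2·24 + 3·26 + 2·6 = 138
C: 2·20 + 3·107 + 2·9 = 379
D: 2·9 + 3·376 + 2·2 = 1150
E: 2·20 + 3·155 + 2·2 = 509
F: 2·3 + 3·155 + 2·8 = 487
G: 2·55 + 3·387 + 2·8 = 1287
H: 2·45 + 3·327 + 2·3 = 1077
I: 2·16 + 3·173 + 2·1 = 553
J: 2·38 + 3·213 + 2·2 = 719
Lowest: B at 138.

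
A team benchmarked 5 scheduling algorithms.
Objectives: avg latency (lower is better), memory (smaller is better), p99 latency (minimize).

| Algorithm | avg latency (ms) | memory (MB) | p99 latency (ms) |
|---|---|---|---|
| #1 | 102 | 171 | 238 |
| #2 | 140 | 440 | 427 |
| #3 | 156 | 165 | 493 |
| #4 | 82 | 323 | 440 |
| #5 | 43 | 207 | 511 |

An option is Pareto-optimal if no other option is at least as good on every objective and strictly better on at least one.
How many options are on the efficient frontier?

4

#1: not dominated (best p99 latency).
#2: dominated by #1 (avg latency 102≤140, memory 171≤440, p99 latency 238≤427).
#3: not dominated (best memory).
#4: not dominated.
#5: not dominated (best avg latency).
Pareto-optimal: #1, #3, #4, #5 → 4.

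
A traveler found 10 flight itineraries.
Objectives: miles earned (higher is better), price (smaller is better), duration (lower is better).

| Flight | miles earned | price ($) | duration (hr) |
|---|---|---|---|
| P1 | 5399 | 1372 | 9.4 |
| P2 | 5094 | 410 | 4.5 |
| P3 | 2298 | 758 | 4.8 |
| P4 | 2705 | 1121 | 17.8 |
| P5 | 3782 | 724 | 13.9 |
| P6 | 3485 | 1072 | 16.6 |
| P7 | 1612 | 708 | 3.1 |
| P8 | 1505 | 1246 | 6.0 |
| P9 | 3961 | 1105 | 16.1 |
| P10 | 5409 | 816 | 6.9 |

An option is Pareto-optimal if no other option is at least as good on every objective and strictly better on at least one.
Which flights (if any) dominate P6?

P2, P5, P10

P2: miles earned 5094≥3485, price 410≤1072, duration 4.5≤16.6 — dominates P6.
P5: miles earned 3782≥3485, price 724≤1072, duration 13.9≤16.6 — dominates P6.
P10: miles earned 5409≥3485, price 816≤1072, duration 6.9≤16.6 — dominates P6.
Others (P1, P3, P4, P7, P8, P9) are each worse than P6 on at least one objective.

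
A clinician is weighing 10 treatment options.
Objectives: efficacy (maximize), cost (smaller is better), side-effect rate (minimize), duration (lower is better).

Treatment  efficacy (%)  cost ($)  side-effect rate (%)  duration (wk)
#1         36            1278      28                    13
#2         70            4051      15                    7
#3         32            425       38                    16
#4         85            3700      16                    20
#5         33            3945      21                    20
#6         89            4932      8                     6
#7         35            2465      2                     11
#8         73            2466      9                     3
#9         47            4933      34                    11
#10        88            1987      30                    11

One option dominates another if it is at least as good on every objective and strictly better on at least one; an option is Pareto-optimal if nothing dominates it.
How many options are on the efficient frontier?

7

#1: not dominated.
#2: dominated by #8 (efficacy 73≥70, cost 2466≤4051, side-effect rate 9≤15, duration 3≤7).
#3: not dominated (best cost).
#4: not dominated.
#5: dominated by #4 (efficacy 85≥33, cost 3700≤3945, side-effect rate 16≤21, duration 20≤20).
#6: not dominated (best efficacy).
#7: not dominated (best side-effect rate).
#8: not dominated (best duration).
#9: dominated by #2 (efficacy 70≥47, cost 4051≤4933, side-effect rate 15≤34, duration 7≤11).
#10: not dominated.
Pareto-optimal: #1, #3, #4, #6, #7, #8, #10 → 7.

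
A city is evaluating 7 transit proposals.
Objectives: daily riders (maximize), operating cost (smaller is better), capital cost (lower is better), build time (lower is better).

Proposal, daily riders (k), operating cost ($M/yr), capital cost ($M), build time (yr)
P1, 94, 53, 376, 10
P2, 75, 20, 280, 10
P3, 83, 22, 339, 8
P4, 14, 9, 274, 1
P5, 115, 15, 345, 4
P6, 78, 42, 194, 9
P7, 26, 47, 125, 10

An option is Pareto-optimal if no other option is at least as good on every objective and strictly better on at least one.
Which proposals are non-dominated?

P1: dominated by P5 (daily riders 115≥94, operating cost 15≤53, capital cost 345≤376, build time 4≤10).
P2: not dominated.
P3: not dominated.
P4: not dominated (best operating cost).
P5: not dominated (best daily riders).
P6: not dominated.
P7: not dominated (best capital cost).

P2, P3, P4, P5, P6, P7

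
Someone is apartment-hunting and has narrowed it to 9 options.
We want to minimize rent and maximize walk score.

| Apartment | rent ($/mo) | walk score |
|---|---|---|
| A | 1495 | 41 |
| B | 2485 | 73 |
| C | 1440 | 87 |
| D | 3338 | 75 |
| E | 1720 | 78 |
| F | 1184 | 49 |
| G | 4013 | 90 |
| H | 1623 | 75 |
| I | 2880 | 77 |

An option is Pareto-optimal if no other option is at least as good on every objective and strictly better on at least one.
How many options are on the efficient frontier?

3

A: dominated by C (rent 1440≤1495, walk score 87≥41).
B: dominated by C (rent 1440≤2485, walk score 87≥73).
C: not dominated.
D: dominated by C (rent 1440≤3338, walk score 87≥75).
E: dominated by C (rent 1440≤1720, walk score 87≥78).
F: not dominated (best rent).
G: not dominated (best walk score).
H: dominated by C (rent 1440≤1623, walk score 87≥75).
I: dominated by C (rent 1440≤2880, walk score 87≥77).
Pareto-optimal: C, F, G → 3.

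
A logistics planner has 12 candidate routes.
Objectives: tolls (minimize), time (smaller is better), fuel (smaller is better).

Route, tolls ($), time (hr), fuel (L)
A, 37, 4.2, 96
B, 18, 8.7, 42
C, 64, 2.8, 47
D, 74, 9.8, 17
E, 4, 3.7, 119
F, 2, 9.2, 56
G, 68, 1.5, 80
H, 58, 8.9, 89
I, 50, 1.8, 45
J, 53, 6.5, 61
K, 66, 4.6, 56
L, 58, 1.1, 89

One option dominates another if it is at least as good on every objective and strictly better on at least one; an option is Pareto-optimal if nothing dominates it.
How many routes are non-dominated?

8

A: not dominated.
B: not dominated.
C: dominated by I (tolls 50≤64, time 1.8≤2.8, fuel 45≤47).
D: not dominated (best fuel).
E: not dominated.
F: not dominated (best tolls).
G: not dominated.
H: dominated by B (tolls 18≤58, time 8.7≤8.9, fuel 42≤89).
I: not dominated.
J: dominated by I (tolls 50≤53, time 1.8≤6.5, fuel 45≤61).
K: dominated by C (tolls 64≤66, time 2.8≤4.6, fuel 47≤56).
L: not dominated (best time).
Pareto-optimal: A, B, D, E, F, G, I, L → 8.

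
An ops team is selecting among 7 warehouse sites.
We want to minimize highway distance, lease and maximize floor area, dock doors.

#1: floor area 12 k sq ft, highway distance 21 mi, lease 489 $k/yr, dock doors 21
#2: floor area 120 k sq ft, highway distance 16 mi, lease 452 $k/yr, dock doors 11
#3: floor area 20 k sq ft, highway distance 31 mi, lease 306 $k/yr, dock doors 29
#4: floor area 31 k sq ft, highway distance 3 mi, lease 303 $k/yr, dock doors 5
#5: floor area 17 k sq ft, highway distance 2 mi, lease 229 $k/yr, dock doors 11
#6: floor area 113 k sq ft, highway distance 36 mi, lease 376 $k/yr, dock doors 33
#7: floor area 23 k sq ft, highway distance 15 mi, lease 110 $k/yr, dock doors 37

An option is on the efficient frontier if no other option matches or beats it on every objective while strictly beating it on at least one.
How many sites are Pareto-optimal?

#1: dominated by #7 (floor area 23≥12, highway distance 15≤21, lease 110≤489, dock doors 37≥21).
#2: not dominated (best floor area).
#3: dominated by #7 (floor area 23≥20, highway distance 15≤31, lease 110≤306, dock doors 37≥29).
#4: not dominated.
#5: not dominated (best highway distance).
#6: not dominated.
#7: not dominated (best lease).
Pareto-optimal: #2, #4, #5, #6, #7 → 5.

5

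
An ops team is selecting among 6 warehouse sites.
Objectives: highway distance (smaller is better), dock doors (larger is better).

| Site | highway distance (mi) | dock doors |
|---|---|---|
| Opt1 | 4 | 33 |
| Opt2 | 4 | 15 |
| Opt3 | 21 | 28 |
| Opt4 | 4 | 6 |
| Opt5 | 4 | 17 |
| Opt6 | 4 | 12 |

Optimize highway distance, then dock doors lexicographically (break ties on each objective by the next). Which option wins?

First minimize highway distance: best is 4, kept {Opt1, Opt2, Opt4, Opt5, Opt6}.
Then maximize dock doors: best is 33, kept {Opt1}.

Opt1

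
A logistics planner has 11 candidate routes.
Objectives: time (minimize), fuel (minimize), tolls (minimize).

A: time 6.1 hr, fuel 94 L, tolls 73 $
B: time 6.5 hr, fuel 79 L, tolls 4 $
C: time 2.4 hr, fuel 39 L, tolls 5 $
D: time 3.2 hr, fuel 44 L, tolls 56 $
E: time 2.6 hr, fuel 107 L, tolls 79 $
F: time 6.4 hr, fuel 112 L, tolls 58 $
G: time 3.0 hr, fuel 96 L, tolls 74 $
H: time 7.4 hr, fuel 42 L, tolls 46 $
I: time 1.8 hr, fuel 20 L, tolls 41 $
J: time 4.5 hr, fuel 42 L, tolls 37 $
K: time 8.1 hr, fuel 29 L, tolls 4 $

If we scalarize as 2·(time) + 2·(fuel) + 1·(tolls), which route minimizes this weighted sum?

K

A: 2·6.1 + 2·94 + 1·73 = 273.2
B: 2·6.5 + 2·79 + 1·4 = 175.0
C: 2·2.4 + 2·39 + 1·5 = 87.8
D: 2·3.2 + 2·44 + 1·56 = 150.4
E: 2·2.6 + 2·107 + 1·79 = 298.2
F: 2·6.4 + 2·112 + 1·58 = 294.8
G: 2·3.0 + 2·96 + 1·74 = 272.0
H: 2·7.4 + 2·42 + 1·46 = 144.8
I: 2·1.8 + 2·20 + 1·41 = 84.6
J: 2·4.5 + 2·42 + 1·37 = 130.0
K: 2·8.1 + 2·29 + 1·4 = 78.2
Lowest: K at 78.2.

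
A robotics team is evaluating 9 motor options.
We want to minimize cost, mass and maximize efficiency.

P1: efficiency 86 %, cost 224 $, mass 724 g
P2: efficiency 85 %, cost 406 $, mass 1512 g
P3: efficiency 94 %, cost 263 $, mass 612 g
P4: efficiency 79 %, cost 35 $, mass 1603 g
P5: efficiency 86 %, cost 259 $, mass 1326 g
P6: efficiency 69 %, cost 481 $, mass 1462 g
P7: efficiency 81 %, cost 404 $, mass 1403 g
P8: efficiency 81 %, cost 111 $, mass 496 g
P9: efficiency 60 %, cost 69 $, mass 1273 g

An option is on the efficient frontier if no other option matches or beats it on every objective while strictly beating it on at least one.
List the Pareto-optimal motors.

P1, P3, P4, P8, P9

P1: not dominated.
P2: dominated by P1 (efficiency 86≥85, cost 224≤406, mass 724≤1512).
P3: not dominated (best efficiency).
P4: not dominated (best cost).
P5: dominated by P1 (efficiency 86≥86, cost 224≤259, mass 724≤1326).
P6: dominated by P1 (efficiency 86≥69, cost 224≤481, mass 724≤1462).
P7: dominated by P1 (efficiency 86≥81, cost 224≤404, mass 724≤1403).
P8: not dominated (best mass).
P9: not dominated.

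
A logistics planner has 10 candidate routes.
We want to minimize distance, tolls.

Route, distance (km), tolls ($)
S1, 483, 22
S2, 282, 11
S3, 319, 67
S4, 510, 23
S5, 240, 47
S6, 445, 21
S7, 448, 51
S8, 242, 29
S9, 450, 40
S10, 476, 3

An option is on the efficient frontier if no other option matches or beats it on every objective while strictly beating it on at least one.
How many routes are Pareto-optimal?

4

S1: dominated by S2 (distance 282≤483, tolls 11≤22).
S2: not dominated.
S3: dominated by S2 (distance 282≤319, tolls 11≤67).
S4: dominated by S1 (distance 483≤510, tolls 22≤23).
S5: not dominated (best distance).
S6: dominated by S2 (distance 282≤445, tolls 11≤21).
S7: dominated by S2 (distance 282≤448, tolls 11≤51).
S8: not dominated.
S9: dominated by S2 (distance 282≤450, tolls 11≤40).
S10: not dominated (best tolls).
Pareto-optimal: S2, S5, S8, S10 → 4.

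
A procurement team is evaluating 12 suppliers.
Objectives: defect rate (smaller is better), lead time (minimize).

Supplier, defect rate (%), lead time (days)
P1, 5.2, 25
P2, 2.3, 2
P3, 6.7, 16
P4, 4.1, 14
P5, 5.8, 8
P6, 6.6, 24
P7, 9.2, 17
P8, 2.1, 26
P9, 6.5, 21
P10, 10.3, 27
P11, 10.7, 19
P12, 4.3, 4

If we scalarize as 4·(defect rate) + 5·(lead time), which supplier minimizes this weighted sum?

P1: 4·5.2 + 5·25 = 145.8
P2: 4·2.3 + 5·2 = 19.2
P3: 4·6.7 + 5·16 = 106.8
P4: 4·4.1 + 5·14 = 86.4
P5: 4·5.8 + 5·8 = 63.2
P6: 4·6.6 + 5·24 = 146.4
P7: 4·9.2 + 5·17 = 121.8
P8: 4·2.1 + 5·26 = 138.4
P9: 4·6.5 + 5·21 = 131.0
P10: 4·10.3 + 5·27 = 176.2
P11: 4·10.7 + 5·19 = 137.8
P12: 4·4.3 + 5·4 = 37.2
Lowest: P2 at 19.2.

P2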